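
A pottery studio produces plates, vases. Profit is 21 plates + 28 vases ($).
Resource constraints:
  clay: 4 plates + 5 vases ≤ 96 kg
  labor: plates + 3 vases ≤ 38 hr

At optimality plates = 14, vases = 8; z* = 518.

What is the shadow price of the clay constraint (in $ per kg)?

5

At the optimum: clay uses 96 of 96 (binding); labor uses 38 of 38 (binding).
The binding rows give the dual system: 4·y_clay + 1·y_labor = 21 and 5·y_clay + 3·y_labor = 28.
→ y_clay = 5 and y_labor = 1.
Shadow price of clay = 5.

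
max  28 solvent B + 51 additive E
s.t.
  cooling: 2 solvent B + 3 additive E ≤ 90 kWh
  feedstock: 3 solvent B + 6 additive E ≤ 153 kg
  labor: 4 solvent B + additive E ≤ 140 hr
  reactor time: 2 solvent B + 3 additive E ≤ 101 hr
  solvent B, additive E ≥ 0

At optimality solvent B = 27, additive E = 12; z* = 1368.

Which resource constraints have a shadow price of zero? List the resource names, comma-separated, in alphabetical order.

labor, reactor time

cooling: 90/90 (binding)
feedstock: 153/153 (binding)
labor: 120/140 (slack 20)
reactor time: 90/101 (slack 11)
By complementary slackness, a constraint with positive slack has shadow price 0 → labor, reactor time.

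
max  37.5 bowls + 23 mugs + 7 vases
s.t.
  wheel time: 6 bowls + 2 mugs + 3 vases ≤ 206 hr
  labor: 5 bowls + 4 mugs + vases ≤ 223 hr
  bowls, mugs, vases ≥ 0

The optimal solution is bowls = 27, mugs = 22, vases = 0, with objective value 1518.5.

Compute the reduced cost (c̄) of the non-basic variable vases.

At the optimum: wheel time uses 206 of 206 (binding); labor uses 223 of 223 (binding).
Dual feasibility on the basic columns requires 6·y_wheel time + 5·y_labor = 37.5, 2·y_wheel time + 4·y_labor = 23.
Solving: y_wheel time = 2.5, y_labor = 4.5.
Reduced cost of vases: c₃ − yᵀa₃ = 7 − (2.5·3 + 4.5·1) = 7 − 12 = -5.

-5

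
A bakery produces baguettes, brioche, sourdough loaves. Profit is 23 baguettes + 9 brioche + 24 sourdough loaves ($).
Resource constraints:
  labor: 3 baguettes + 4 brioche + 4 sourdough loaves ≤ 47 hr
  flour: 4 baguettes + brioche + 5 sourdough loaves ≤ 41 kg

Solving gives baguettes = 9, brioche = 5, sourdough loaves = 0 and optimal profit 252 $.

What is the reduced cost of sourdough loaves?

-5

Both labor and flour are binding at x*.
Dual feasibility on the basic columns requires 3·y_labor + 4·y_flour = 23, 4·y_labor + 1·y_flour = 9.
Solving: y_labor = 1, y_flour = 5.
Reduced cost of sourdough loaves: c₃ − yᵀa₃ = 24 − (1·4 + 5·5) = 24 − 29 = -5.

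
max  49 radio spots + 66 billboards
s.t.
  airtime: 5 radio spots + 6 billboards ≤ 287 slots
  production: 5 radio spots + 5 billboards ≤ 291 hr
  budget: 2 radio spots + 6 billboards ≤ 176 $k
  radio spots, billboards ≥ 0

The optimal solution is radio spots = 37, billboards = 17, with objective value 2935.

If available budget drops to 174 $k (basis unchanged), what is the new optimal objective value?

Binding: airtime and budget. Non-binding: production (21 unused).
Slack constraints have shadow price 0 (complementary slackness).
The binding rows give the dual system: 5·y_airtime + 2·y_budget = 49 and 6·y_airtime + 6·y_budget = 66.
→ y_airtime = 9 and y_budget = 2.
Δz = y_budget·Δb = 2 × (-2) = -4, so new z* = 2935 − 4 = 2931.

2931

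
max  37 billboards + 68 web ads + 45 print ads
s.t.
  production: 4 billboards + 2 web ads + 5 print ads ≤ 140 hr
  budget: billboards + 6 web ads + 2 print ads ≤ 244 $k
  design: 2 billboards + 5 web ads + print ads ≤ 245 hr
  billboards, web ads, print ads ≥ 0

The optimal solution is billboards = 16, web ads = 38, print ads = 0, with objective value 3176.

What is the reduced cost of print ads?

Check each constraint at x*: production 140/140 (tight); budget 244/244 (tight); design 222/245 (slack 23).
Slack constraints have shadow price 0 (complementary slackness).
Dual feasibility on the basic columns requires 4·y_production + 1·y_budget = 37, 2·y_production + 6·y_budget = 68.
Solving: y_production = 7, y_budget = 9.
Reduced cost of print ads: c₃ − yᵀa₃ = 45 − (7·5 + 9·2) = 45 − 53 = -8.

-8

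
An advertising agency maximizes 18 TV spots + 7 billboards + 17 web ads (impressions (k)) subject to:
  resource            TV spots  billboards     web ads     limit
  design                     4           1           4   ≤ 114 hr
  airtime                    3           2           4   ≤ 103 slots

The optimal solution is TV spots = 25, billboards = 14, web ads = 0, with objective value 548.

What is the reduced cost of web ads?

Both design and airtime are binding at x*.
The binding rows give the dual system: 4·y_design + 3·y_airtime = 18 and 1·y_design + 2·y_airtime = 7.
→ y_design = 3 and y_airtime = 2.
Reduced cost of web ads: c₃ − yᵀa₃ = 17 − (3·4 + 2·4) = 17 − 20 = -3.

-3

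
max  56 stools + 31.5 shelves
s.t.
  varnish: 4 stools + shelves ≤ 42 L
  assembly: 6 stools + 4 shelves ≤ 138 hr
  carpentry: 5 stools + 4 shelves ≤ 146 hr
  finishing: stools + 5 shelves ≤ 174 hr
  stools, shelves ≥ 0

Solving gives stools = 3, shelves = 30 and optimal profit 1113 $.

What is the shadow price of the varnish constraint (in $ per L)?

3.5

Check each constraint at x*: varnish 42/42 (tight); assembly 138/138 (tight); carpentry 135/146 (slack 11); finishing 153/174 (slack 21).
Slack constraints have shadow price 0 (complementary slackness).
Dual feasibility on the basic columns requires 4·y_varnish + 6·y_assembly = 56, 1·y_varnish + 4·y_assembly = 31.5.
This yields shadow prices y_varnish = 3.5, y_assembly = 7.
Shadow price of varnish = 3.5.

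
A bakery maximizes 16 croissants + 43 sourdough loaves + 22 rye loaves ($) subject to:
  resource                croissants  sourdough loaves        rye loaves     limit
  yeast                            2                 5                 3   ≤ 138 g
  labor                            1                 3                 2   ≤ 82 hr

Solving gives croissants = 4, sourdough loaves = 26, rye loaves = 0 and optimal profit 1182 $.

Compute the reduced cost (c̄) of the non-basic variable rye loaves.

At the optimum: yeast uses 138 of 138 (binding); labor uses 82 of 82 (binding).
Dual feasibility on the basic columns requires 2·y_yeast + 1·y_labor = 16, 5·y_yeast + 3·y_labor = 43.
Solving: y_yeast = 5, y_labor = 6.
Reduced cost of rye loaves: c₃ − yᵀa₃ = 22 − (5·3 + 6·2) = 22 − 27 = -5.

-5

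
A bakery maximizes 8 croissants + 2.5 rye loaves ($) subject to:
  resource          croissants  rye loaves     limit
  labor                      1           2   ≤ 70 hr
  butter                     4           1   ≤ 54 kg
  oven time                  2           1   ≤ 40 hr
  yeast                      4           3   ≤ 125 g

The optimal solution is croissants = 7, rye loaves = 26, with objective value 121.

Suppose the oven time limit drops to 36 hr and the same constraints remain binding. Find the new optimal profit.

117

At the optimum: labor uses 59 of 70 (slack = 11); butter uses 54 of 54 (binding); oven time uses 40 of 40 (binding); yeast uses 106 of 125 (slack = 19).
Slack constraints have shadow price 0 (complementary slackness).
From A_Bᵀ y = c: 4·y_butter + 2·y_oven time = 8; 1·y_butter + 1·y_oven time = 2.5.
Solving: y_butter = 1.5, y_oven time = 1.
Δz = y_oven time·Δb = 1 × (-4) = -4, so new z* = 121 − 4 = 117.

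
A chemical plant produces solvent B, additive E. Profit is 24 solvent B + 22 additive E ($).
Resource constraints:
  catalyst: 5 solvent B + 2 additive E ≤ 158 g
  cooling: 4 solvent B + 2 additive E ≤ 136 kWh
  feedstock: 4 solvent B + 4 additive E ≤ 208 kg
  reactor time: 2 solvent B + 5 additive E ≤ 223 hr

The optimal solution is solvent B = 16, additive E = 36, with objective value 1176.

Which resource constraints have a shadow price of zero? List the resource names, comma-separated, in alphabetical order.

catalyst, reactor time

catalyst: 152/158 (slack 6)
cooling: 136/136 (binding)
feedstock: 208/208 (binding)
reactor time: 212/223 (slack 11)
By complementary slackness, a constraint with positive slack has shadow price 0 → catalyst, reactor time.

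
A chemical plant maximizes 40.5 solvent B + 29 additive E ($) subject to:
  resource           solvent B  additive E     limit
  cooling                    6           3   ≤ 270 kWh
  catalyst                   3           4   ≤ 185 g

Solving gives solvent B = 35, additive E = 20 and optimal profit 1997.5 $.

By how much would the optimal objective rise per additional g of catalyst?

At the optimum: cooling uses 270 of 270 (binding); catalyst uses 185 of 185 (binding).
The binding rows give the dual system: 6·y_cooling + 3·y_catalyst = 40.5 and 3·y_cooling + 4·y_catalyst = 29.
This yields shadow prices y_cooling = 5, y_catalyst = 3.5.
Shadow price of catalyst = 3.5.

3.5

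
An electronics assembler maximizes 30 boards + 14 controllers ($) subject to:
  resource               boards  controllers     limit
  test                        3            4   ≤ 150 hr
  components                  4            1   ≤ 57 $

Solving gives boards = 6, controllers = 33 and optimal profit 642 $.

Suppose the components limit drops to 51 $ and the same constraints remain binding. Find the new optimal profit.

Both test and components are binding at x*.
From A_Bᵀ y = c: 3·y_test + 4·y_components = 30; 4·y_test + 1·y_components = 14.
This yields shadow prices y_test = 2, y_components = 6.
Δz = y_components·Δb = 6 × (-6) = -36, so new z* = 642 − 36 = 606.

606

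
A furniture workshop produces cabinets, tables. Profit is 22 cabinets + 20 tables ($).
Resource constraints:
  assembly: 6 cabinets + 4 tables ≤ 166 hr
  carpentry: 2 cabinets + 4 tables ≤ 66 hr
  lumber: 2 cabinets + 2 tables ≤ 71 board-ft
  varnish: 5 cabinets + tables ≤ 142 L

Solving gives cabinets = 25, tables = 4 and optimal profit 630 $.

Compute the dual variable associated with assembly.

3

At the optimum: assembly uses 166 of 166 (binding); carpentry uses 66 of 66 (binding); lumber uses 58 of 71 (slack = 13); varnish uses 129 of 142 (slack = 13).
By complementary slackness, y = 0 for the non-binding constraints.
From A_Bᵀ y = c: 6·y_assembly + 2·y_carpentry = 22; 4·y_assembly + 4·y_carpentry = 20.
Solving: y_assembly = 3, y_carpentry = 2.
Shadow price of assembly = 3.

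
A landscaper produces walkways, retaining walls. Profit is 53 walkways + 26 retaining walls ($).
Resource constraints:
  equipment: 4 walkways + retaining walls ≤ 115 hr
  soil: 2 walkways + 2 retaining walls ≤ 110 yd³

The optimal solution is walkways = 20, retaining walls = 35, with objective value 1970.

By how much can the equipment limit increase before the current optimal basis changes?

105

Binding constraints: equipment, soil. The basis is B = [[4,1],[2,2]] with det 6.
Per unit increase in equipment, x* moves by d = (0.3333, -0.3333).
The basis stays optimal until retaining walls reaches 0; allowable increase = 105 hr.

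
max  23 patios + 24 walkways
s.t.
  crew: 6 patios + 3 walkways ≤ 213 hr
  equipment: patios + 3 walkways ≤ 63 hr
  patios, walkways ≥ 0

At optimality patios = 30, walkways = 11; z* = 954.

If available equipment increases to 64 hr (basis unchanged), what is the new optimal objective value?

959

Both crew and equipment are binding at x*.
Dual feasibility on the basic columns requires 6·y_crew + 1·y_equipment = 23, 3·y_crew + 3·y_equipment = 24.
This yields shadow prices y_crew = 3, y_equipment = 5.
Δz = y_equipment·Δb = 5 × (1) = 5, so new z* = 954 + 5 = 959.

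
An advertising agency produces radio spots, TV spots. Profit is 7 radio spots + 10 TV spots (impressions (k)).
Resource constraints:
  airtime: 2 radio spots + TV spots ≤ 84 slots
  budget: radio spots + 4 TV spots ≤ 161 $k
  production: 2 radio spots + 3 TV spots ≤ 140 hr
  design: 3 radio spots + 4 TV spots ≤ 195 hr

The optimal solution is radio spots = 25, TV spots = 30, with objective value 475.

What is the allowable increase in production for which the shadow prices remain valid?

Binding constraints: production, design. The basis is B = [[2,3],[3,4]] with det -1.
Per unit increase in production, x* moves by d = (-4, 3).
The basis stays optimal until budget becomes binding; allowable increase = 2 hr.

2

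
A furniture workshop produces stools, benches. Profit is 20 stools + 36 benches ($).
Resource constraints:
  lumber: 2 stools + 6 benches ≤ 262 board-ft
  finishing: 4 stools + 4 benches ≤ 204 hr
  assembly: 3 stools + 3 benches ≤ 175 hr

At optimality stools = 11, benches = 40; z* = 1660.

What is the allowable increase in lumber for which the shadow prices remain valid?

44

Binding constraints: lumber, finishing. The basis is B = [[2,6],[4,4]] with det -16.
Per unit increase in lumber, x* moves by d = (-0.25, 0.25).
The basis stays optimal until stools reaches 0; allowable increase = 44 board-ft.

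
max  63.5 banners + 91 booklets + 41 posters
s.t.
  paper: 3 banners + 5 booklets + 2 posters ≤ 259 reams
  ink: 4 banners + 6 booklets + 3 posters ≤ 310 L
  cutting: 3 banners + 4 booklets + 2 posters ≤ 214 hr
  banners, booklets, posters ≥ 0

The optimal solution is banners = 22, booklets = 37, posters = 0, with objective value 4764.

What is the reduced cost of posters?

At the optimum: paper uses 251 of 259 (slack = 8); ink uses 310 of 310 (binding); cutting uses 214 of 214 (binding).
By complementary slackness, y = 0 for the non-binding constraint.
From A_Bᵀ y = c: 4·y_ink + 3·y_cutting = 63.5; 6·y_ink + 4·y_cutting = 91.
Solving: y_ink = 9.5, y_cutting = 8.5.
Reduced cost of posters: c₃ − yᵀa₃ = 41 − (9.5·3 + 8.5·2) = 41 − 45.5 = -4.5.

-4.5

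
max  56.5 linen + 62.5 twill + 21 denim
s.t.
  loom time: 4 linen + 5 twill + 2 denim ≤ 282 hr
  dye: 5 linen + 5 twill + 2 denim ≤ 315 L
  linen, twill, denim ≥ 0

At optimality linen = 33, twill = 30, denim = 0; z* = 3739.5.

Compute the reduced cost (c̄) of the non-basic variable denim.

Check each constraint at x*: loom time 282/282 (tight); dye 315/315 (tight).
From A_Bᵀ y = c: 4·y_loom time + 5·y_dye = 56.5; 5·y_loom time + 5·y_dye = 62.5.
This yields shadow prices y_loom time = 6, y_dye = 6.5.
Reduced cost of denim: c₃ − yᵀa₃ = 21 − (6·2 + 6.5·2) = 21 − 25 = -4.

-4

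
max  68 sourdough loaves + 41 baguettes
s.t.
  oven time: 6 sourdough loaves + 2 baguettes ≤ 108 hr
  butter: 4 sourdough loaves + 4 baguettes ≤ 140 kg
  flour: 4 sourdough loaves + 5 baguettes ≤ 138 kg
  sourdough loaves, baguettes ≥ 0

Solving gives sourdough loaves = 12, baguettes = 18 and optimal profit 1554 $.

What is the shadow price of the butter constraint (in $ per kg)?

0

At the optimum: oven time uses 108 of 108 (binding); butter uses 120 of 140 (slack = 20); flour uses 138 of 138 (binding).
Since butter is not tight, its dual is 0.
From A_Bᵀ y = c: 6·y_oven time + 4·y_flour = 68; 2·y_oven time + 5·y_flour = 41.
This yields shadow prices y_oven time = 8, y_flour = 5.
Shadow price of butter = 0.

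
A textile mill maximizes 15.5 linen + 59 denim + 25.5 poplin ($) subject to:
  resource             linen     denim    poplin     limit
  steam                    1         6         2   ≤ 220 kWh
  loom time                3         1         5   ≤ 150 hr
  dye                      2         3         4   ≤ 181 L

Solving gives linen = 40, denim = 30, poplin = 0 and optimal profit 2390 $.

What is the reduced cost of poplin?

-3.5

Check each constraint at x*: steam 220/220 (tight); loom time 150/150 (tight); dye 170/181 (slack 11).
By complementary slackness, y = 0 for the non-binding constraint.
Dual feasibility on the basic columns requires 1·y_steam + 3·y_loom time = 15.5, 6·y_steam + 1·y_loom time = 59.
→ y_steam = 9.5 and y_loom time = 2.
Reduced cost of poplin: c₃ − yᵀa₃ = 25.5 − (9.5·2 + 2·5) = 25.5 − 29 = -3.5.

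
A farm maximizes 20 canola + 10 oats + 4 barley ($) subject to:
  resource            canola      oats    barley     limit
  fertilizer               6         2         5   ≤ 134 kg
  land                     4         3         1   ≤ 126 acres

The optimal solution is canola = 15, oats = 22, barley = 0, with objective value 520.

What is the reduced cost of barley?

-8

Check each constraint at x*: fertilizer 134/134 (tight); land 126/126 (tight).
The binding rows give the dual system: 6·y_fertilizer + 4·y_land = 20 and 2·y_fertilizer + 3·y_land = 10.
This yields shadow prices y_fertilizer = 2, y_land = 2.
Reduced cost of barley: c₃ − yᵀa₃ = 4 − (2·5 + 2·1) = 4 − 12 = -8.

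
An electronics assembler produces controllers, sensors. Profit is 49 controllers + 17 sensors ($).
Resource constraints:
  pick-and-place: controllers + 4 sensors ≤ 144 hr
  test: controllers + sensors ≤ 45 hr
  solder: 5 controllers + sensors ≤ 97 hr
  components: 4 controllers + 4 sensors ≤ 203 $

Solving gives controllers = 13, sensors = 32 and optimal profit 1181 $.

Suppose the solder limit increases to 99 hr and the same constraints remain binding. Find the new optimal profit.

1197

At the optimum: pick-and-place uses 141 of 144 (slack = 3); test uses 45 of 45 (binding); solder uses 97 of 97 (binding); components uses 180 of 203 (slack = 23).
Slack constraints have shadow price 0 (complementary slackness).
Dual feasibility on the basic columns requires 1·y_test + 5·y_solder = 49, 1·y_test + 1·y_solder = 17.
Solving: y_test = 9, y_solder = 8.
Δz = y_solder·Δb = 8 × (2) = 16, so new z* = 1181 + 16 = 1197.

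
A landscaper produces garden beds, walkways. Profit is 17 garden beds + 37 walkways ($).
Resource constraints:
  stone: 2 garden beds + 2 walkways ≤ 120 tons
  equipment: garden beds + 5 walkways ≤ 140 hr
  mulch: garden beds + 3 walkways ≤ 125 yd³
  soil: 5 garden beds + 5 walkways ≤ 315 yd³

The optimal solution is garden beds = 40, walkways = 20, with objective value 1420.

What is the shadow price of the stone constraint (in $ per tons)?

At the optimum: stone uses 120 of 120 (binding); equipment uses 140 of 140 (binding); mulch uses 100 of 125 (slack = 25); soil uses 300 of 315 (slack = 15).
Since mulch, soil are not tight, their duals are 0.
From A_Bᵀ y = c: 2·y_stone + 1·y_equipment = 17; 2·y_stone + 5·y_equipment = 37.
This yields shadow prices y_stone = 6, y_equipment = 5.
Shadow price of stone = 6.

6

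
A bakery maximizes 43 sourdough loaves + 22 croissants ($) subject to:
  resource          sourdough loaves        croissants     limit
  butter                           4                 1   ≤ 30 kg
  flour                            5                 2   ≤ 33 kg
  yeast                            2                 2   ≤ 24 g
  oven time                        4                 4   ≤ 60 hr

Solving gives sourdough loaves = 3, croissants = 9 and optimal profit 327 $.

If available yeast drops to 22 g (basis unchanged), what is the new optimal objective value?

Check each constraint at x*: butter 21/30 (slack 9); flour 33/33 (tight); yeast 24/24 (tight); oven time 48/60 (slack 12).
Since butter, oven time are not tight, their duals are 0.
Dual feasibility on the basic columns requires 5·y_flour + 2·y_yeast = 43, 2·y_flour + 2·y_yeast = 22.
→ y_flour = 7 and y_yeast = 4.
Δz = y_yeast·Δb = 4 × (-2) = -8, so new z* = 327 − 8 = 319.

319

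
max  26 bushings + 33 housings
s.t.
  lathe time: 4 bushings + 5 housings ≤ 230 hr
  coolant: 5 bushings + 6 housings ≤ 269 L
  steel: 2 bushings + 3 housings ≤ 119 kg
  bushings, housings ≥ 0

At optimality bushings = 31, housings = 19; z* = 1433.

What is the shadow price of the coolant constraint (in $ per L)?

Binding: coolant and steel. Non-binding: lathe time (11 unused).
Slack constraints have shadow price 0 (complementary slackness).
The binding rows give the dual system: 5·y_coolant + 2·y_steel = 26 and 6·y_coolant + 3·y_steel = 33.
This yields shadow prices y_coolant = 4, y_steel = 3.
Shadow price of coolant = 4.

4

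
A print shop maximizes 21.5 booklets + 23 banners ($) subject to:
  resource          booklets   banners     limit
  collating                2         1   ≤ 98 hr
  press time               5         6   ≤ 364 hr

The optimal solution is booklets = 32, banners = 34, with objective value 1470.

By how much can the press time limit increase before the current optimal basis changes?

Binding constraints: collating, press time. The basis is B = [[2,1],[5,6]] with det 7.
Per unit increase in press time, x* moves by d = (-0.1429, 0.2857).
The basis stays optimal until booklets reaches 0; allowable increase = 224 hr.

224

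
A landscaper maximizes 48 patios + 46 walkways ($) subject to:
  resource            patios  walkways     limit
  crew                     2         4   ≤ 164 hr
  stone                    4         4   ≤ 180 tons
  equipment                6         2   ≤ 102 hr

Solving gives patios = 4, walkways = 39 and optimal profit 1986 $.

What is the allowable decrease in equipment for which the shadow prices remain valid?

Binding constraints: crew, equipment. The basis is B = [[2,4],[6,2]] with det -20.
Per unit decrease in equipment, x* moves by d = (-0.2, 0.1).
The basis stays optimal until patios reaches 0; allowable decrease = 20 hr.

20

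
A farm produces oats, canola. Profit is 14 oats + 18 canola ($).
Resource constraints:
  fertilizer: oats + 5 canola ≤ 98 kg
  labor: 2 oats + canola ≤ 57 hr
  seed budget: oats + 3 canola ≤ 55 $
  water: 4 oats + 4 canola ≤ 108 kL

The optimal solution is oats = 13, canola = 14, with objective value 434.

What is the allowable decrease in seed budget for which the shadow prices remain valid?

28

Binding constraints: seed budget, water. The basis is B = [[1,3],[4,4]] with det -8.
Per unit decrease in seed budget, x* moves by d = (0.5, -0.5).
The basis stays optimal until canola reaches 0; allowable decrease = 28 $.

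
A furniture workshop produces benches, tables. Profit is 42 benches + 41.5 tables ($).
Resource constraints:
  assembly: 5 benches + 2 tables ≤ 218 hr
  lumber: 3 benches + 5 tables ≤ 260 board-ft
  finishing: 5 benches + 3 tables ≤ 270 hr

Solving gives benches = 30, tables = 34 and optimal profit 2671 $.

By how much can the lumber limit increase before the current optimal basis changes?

Binding constraints: assembly, lumber. The basis is B = [[5,2],[3,5]] with det 19.
Per unit increase in lumber, x* moves by d = (-0.1053, 0.2632).
The basis stays optimal until finishing becomes binding; allowable increase = 68.4 board-ft.

68.4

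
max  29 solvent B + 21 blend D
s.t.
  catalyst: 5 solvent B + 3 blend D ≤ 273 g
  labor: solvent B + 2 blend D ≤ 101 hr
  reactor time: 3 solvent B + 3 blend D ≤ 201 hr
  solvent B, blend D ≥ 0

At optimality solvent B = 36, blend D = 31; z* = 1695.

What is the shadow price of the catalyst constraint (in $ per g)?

At the optimum: catalyst uses 273 of 273 (binding); labor uses 98 of 101 (slack = 3); reactor time uses 201 of 201 (binding).
Since labor is not tight, its dual is 0.
The binding rows give the dual system: 5·y_catalyst + 3·y_reactor time = 29 and 3·y_catalyst + 3·y_reactor time = 21.
→ y_catalyst = 4 and y_reactor time = 3.
Shadow price of catalyst = 4.

4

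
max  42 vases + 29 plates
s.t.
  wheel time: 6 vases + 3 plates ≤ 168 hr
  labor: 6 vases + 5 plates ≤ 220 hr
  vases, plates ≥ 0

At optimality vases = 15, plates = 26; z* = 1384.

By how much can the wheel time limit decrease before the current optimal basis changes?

Binding constraints: wheel time, labor. The basis is B = [[6,3],[6,5]] with det 12.
Per unit decrease in wheel time, x* moves by d = (-0.4167, 0.5).
The basis stays optimal until vases reaches 0; allowable decrease = 36 hr.

36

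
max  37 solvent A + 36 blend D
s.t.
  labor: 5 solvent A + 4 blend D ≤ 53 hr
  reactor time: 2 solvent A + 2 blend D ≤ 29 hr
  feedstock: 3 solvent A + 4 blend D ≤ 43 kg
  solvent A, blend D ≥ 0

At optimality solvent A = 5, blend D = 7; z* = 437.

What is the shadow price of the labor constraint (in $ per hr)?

5

Binding: labor and feedstock. Non-binding: reactor time (5 unused).
By complementary slackness, y = 0 for the non-binding constraint.
From A_Bᵀ y = c: 5·y_labor + 3·y_feedstock = 37; 4·y_labor + 4·y_feedstock = 36.
This yields shadow prices y_labor = 5, y_feedstock = 4.
Shadow price of labor = 5.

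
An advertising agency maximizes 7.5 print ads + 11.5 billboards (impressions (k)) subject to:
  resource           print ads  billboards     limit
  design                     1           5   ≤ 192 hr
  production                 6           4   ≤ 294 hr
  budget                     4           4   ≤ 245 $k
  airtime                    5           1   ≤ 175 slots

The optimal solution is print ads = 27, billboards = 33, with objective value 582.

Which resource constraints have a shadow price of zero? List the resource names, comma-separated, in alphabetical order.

design: 192/192 (binding)
production: 294/294 (binding)
budget: 240/245 (slack 5)
airtime: 168/175 (slack 7)
By complementary slackness, a constraint with positive slack has shadow price 0 → airtime, budget.

airtime, budget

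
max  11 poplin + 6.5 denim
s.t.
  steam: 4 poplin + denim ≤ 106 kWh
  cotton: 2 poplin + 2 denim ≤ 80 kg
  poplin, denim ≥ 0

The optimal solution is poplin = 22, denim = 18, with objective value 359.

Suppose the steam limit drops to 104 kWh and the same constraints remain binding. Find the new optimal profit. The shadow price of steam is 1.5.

356

Δb = -2, so new z* = 359 + (1.5)·(-2) = 359 − 3 = 356.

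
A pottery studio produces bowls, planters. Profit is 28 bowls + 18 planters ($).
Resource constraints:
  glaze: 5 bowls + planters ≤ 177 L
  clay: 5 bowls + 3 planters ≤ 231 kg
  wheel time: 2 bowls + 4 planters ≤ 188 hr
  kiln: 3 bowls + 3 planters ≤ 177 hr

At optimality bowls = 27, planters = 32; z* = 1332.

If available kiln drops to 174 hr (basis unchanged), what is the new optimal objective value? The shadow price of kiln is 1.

1329

Δb = -3, so new z* = 1332 + (1)·(-3) = 1332 − 3 = 1329.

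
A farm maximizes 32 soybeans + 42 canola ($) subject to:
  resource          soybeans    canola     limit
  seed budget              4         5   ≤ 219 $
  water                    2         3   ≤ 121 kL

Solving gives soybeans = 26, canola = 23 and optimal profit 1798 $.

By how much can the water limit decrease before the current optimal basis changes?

Binding constraints: seed budget, water. The basis is B = [[4,5],[2,3]] with det 2.
Per unit decrease in water, x* moves by d = (2.5, -2).
The basis stays optimal until canola reaches 0; allowable decrease = 11.5 kL.

11.5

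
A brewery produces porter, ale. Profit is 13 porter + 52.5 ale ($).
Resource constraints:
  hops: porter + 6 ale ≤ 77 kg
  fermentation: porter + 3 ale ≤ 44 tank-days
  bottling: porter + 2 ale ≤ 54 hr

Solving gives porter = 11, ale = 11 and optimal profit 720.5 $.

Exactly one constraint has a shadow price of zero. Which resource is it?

hops: 77/77 (binding)
fermentation: 44/44 (binding)
bottling: 33/54 (slack 21)
By complementary slackness, a constraint with positive slack has shadow price 0 → bottling.

bottling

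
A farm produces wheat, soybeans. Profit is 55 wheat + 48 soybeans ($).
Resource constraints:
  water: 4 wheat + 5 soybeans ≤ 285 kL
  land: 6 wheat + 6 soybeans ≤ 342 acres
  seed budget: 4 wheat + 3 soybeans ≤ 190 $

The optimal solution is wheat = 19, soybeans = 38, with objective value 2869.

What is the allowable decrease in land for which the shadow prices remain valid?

Binding constraints: land, seed budget. The basis is B = [[6,6],[4,3]] with det -6.
Per unit decrease in land, x* moves by d = (0.5, -0.6667).
The basis stays optimal until soybeans reaches 0; allowable decrease = 57 acres.

57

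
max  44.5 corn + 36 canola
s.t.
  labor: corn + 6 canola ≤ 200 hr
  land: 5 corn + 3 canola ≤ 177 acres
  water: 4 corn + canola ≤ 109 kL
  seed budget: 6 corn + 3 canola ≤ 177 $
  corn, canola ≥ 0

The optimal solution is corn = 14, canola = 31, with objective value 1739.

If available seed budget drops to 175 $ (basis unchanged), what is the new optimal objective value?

1725

At the optimum: labor uses 200 of 200 (binding); land uses 163 of 177 (slack = 14); water uses 87 of 109 (slack = 22); seed budget uses 177 of 177 (binding).
Since land, water are not tight, their duals are 0.
Dual feasibility on the basic columns requires 1·y_labor + 6·y_seed budget = 44.5, 6·y_labor + 3·y_seed budget = 36.
Solving: y_labor = 2.5, y_seed budget = 7.
Δz = y_seed budget·Δb = 7 × (-2) = -14, so new z* = 1739 − 14 = 1725.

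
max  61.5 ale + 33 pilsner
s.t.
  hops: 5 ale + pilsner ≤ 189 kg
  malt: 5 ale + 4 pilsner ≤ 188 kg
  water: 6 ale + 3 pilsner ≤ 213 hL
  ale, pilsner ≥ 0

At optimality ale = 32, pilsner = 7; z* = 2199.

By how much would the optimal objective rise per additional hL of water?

9

Check each constraint at x*: hops 167/189 (slack 22); malt 188/188 (tight); water 213/213 (tight).
Slack constraints have shadow price 0 (complementary slackness).
Dual feasibility on the basic columns requires 5·y_malt + 6·y_water = 61.5, 4·y_malt + 3·y_water = 33.
Solving: y_malt = 1.5, y_water = 9.
Shadow price of water = 9.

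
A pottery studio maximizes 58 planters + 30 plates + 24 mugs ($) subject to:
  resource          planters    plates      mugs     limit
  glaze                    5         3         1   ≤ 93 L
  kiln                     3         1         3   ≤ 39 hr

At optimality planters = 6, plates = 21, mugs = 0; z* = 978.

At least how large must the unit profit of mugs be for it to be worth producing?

26

Both glaze and kiln are binding at x*.
The binding rows give the dual system: 5·y_glaze + 3·y_kiln = 58 and 3·y_glaze + 1·y_kiln = 30.
This yields shadow prices y_glaze = 8, y_kiln = 6.
mugs enters the basis when its profit ≥ yᵀa₃ = 8·1 + 6·3 = 26.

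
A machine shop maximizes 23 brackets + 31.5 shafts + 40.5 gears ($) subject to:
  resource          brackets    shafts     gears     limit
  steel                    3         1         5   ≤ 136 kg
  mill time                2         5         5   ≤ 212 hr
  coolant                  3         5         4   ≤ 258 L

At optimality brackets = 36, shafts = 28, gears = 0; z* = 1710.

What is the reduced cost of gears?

At the optimum: steel uses 136 of 136 (binding); mill time uses 212 of 212 (binding); coolant uses 248 of 258 (slack = 10).
Slack constraints have shadow price 0 (complementary slackness).
Dual feasibility on the basic columns requires 3·y_steel + 2·y_mill time = 23, 1·y_steel + 5·y_mill time = 31.5.
→ y_steel = 4 and y_mill time = 5.5.
Reduced cost of gears: c₃ − yᵀa₃ = 40.5 − (4·5 + 5.5·5) = 40.5 − 47.5 = -7.

-7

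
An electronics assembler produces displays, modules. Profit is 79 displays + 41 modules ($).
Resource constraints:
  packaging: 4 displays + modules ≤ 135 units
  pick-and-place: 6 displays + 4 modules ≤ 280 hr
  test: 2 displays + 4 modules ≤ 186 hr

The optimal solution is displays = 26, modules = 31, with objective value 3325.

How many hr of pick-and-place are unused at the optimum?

0

pick-and-place used = 6·26 + 4·31 = 280; slack = 280 − 280 = 0.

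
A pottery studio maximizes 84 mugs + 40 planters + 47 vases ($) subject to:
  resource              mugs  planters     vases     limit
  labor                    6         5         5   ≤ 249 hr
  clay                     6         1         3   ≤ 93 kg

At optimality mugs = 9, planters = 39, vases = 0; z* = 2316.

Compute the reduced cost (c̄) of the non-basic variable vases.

Both labor and clay are binding at x*.
From A_Bᵀ y = c: 6·y_labor + 6·y_clay = 84; 5·y_labor + 1·y_clay = 40.
This yields shadow prices y_labor = 6.5, y_clay = 7.5.
Reduced cost of vases: c₃ − yᵀa₃ = 47 − (6.5·5 + 7.5·3) = 47 − 55 = -8.

-8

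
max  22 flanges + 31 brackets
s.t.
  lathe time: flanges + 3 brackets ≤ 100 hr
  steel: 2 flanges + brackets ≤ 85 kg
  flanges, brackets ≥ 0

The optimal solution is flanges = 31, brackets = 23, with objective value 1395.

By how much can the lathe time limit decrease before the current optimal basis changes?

Binding constraints: lathe time, steel. The basis is B = [[1,3],[2,1]] with det -5.
Per unit decrease in lathe time, x* moves by d = (0.2, -0.4).
The basis stays optimal until brackets reaches 0; allowable decrease = 57.5 hr.

57.5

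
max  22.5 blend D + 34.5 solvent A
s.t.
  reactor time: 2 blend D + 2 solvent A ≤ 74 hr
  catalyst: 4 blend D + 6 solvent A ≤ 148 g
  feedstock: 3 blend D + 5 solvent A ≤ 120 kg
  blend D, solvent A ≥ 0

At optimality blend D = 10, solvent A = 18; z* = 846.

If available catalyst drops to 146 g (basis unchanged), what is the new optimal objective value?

At the optimum: reactor time uses 56 of 74 (slack = 18); catalyst uses 148 of 148 (binding); feedstock uses 120 of 120 (binding).
Since reactor time is not tight, its dual is 0.
From A_Bᵀ y = c: 4·y_catalyst + 3·y_feedstock = 22.5; 6·y_catalyst + 5·y_feedstock = 34.5.
→ y_catalyst = 4.5 and y_feedstock = 1.5.
Δz = y_catalyst·Δb = 4.5 × (-2) = -9, so new z* = 846 − 9 = 837.

837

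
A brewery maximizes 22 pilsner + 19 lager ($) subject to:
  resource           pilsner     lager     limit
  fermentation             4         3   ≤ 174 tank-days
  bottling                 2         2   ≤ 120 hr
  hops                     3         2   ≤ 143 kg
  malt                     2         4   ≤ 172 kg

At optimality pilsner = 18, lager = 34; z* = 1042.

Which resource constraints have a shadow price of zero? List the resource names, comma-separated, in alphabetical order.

fermentation: 174/174 (binding)
bottling: 104/120 (slack 16)
hops: 122/143 (slack 21)
malt: 172/172 (binding)
By complementary slackness, a constraint with positive slack has shadow price 0 → bottling, hops.

bottling, hops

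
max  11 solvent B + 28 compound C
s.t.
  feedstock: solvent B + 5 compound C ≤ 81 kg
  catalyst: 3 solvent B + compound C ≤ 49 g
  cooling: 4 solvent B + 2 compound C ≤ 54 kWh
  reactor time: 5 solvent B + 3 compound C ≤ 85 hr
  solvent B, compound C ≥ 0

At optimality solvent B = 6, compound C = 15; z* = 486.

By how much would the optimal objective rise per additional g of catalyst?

0

Check each constraint at x*: feedstock 81/81 (tight); catalyst 33/49 (slack 16); cooling 54/54 (tight); reactor time 75/85 (slack 10).
Slack constraints have shadow price 0 (complementary slackness).
Dual feasibility on the basic columns requires 1·y_feedstock + 4·y_cooling = 11, 5·y_feedstock + 2·y_cooling = 28.
Solving: y_feedstock = 5, y_cooling = 1.5.
Shadow price of catalyst = 0.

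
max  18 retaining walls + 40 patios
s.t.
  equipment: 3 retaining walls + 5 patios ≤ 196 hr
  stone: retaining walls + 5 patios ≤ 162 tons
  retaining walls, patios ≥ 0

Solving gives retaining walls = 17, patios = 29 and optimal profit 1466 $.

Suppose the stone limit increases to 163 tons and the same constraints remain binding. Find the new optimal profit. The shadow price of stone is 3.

Δb = 1, so new z* = 1466 + (3)·(1) = 1466 + 3 = 1469.

1469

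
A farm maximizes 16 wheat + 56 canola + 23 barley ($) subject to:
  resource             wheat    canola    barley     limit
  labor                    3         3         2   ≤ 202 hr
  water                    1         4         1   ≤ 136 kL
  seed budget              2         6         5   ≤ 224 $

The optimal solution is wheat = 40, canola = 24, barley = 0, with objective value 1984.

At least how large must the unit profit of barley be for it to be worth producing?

28

Check each constraint at x*: labor 192/202 (slack 10); water 136/136 (tight); seed budget 224/224 (tight).
Since labor is not tight, its dual is 0.
From A_Bᵀ y = c: 1·y_water + 2·y_seed budget = 16; 4·y_water + 6·y_seed budget = 56.
→ y_water = 8 and y_seed budget = 4.
barley enters the basis when its profit ≥ yᵀa₃ = 8·1 + 4·5 = 28.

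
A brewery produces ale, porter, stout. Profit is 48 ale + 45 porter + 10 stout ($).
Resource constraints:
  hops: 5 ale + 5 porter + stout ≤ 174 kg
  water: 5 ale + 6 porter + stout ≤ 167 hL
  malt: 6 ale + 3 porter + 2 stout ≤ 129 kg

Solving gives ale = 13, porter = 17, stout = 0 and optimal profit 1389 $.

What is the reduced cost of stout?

Check each constraint at x*: hops 150/174 (slack 24); water 167/167 (tight); malt 129/129 (tight).
By complementary slackness, y = 0 for the non-binding constraint.
The binding rows give the dual system: 5·y_water + 6·y_malt = 48 and 6·y_water + 3·y_malt = 45.
→ y_water = 6 and y_malt = 3.
Reduced cost of stout: c₃ − yᵀa₃ = 10 − (6·1 + 3·2) = 10 − 12 = -2.

-2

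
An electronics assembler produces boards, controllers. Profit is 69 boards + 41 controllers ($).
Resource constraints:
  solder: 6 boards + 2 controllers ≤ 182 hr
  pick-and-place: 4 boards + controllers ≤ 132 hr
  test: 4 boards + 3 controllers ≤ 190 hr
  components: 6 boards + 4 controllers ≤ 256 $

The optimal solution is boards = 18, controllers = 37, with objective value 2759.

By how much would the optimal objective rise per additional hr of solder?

2.5

Check each constraint at x*: solder 182/182 (tight); pick-and-place 109/132 (slack 23); test 183/190 (slack 7); components 256/256 (tight).
Since pick-and-place, test are not tight, their duals are 0.
Dual feasibility on the basic columns requires 6·y_solder + 6·y_components = 69, 2·y_solder + 4·y_components = 41.
Solving: y_solder = 2.5, y_components = 9.
Shadow price of solder = 2.5.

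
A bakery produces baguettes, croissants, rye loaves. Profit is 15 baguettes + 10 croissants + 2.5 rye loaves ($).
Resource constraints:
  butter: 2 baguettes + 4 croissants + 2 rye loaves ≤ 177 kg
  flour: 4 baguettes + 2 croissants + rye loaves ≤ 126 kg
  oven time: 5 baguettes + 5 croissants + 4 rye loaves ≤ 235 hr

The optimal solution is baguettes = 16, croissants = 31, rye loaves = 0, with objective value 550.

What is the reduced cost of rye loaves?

-4

Check each constraint at x*: butter 156/177 (slack 21); flour 126/126 (tight); oven time 235/235 (tight).
Slack constraints have shadow price 0 (complementary slackness).
From A_Bᵀ y = c: 4·y_flour + 5·y_oven time = 15; 2·y_flour + 5·y_oven time = 10.
→ y_flour = 2.5 and y_oven time = 1.
Reduced cost of rye loaves: c₃ − yᵀa₃ = 2.5 − (2.5·1 + 1·4) = 2.5 − 6.5 = -4.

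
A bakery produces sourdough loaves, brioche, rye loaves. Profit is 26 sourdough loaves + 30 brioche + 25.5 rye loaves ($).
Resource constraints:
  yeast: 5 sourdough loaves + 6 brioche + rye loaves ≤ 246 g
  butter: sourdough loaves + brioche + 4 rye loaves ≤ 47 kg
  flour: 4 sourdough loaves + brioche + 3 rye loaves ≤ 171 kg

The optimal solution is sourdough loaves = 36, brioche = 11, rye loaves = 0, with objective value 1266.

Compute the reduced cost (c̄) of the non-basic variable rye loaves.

Binding: yeast and butter. Non-binding: flour (16 unused).
Since flour is not tight, its dual is 0.
Dual feasibility on the basic columns requires 5·y_yeast + 1·y_butter = 26, 6·y_yeast + 1·y_butter = 30.
Solving: y_yeast = 4, y_butter = 6.
Reduced cost of rye loaves: c₃ − yᵀa₃ = 25.5 − (4·1 + 6·4) = 25.5 − 28 = -2.5.

-2.5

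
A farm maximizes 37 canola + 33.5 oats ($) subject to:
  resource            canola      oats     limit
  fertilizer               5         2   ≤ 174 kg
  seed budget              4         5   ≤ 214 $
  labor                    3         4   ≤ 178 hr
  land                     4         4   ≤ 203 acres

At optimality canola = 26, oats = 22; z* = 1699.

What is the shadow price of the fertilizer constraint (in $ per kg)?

Check each constraint at x*: fertilizer 174/174 (tight); seed budget 214/214 (tight); labor 166/178 (slack 12); land 192/203 (slack 11).
Since labor, land are not tight, their duals are 0.
Dual feasibility on the basic columns requires 5·y_fertilizer + 4·y_seed budget = 37, 2·y_fertilizer + 5·y_seed budget = 33.5.
→ y_fertilizer = 3 and y_seed budget = 5.5.
Shadow price of fertilizer = 3.

3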